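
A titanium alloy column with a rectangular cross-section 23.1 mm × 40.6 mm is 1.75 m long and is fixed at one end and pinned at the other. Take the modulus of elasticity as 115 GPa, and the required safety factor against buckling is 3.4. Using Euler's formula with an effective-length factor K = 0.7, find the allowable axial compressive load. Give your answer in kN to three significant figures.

Buckling occurs about the weak axis: I_min = h·b³/12 = 40.6×23.1³/12 = 41700 mm⁴ (b = 23.1 mm is the smaller dimension).
Effective length L_e = KL = 0.7×1.75 m = 1225 mm.
Euler critical load P_cr = π²EI/L_e² = π²×115000×41700/1225² = 31540 N.
P_allow = P_cr/n = 31540/3.4 = 9277 N.

P_allow = 9.28 kN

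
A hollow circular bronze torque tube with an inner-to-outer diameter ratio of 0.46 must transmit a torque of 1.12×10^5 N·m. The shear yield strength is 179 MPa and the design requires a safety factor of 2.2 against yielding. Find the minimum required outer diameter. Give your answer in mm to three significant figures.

d_o = 194 mm

τ_allow = 179/2.2 = 81.36 MPa.
For a hollow shaft τ = 16T/[πd_o³(1−k⁴)] with k = 0.46, so 1−k⁴ = 0.9552.
d_o³ = 16T/[π τ_allow (1−k⁴)] = 16×1.1200×10^8/(π×81.36×0.9552) = 7.339×10^6 mm³.
d_o = 194.3 mm.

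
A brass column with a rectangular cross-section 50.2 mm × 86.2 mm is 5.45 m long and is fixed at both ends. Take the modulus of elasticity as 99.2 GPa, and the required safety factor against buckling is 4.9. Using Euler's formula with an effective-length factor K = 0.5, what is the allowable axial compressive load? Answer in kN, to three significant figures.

Buckling occurs about the weak axis: I_min = h·b³/12 = 86.2×50.2³/12 = 908700 mm⁴ (b = 50.2 mm is the smaller dimension).
Effective length L_e = KL = 0.5×5.45 m = 2725 mm.
Euler critical load P_cr = π²EI/L_e² = π²×99200×908700/2725² = 119800 N.
P_allow = P_cr/n = 119800/4.9 = 24450 N.

P_allow = 24.5 kN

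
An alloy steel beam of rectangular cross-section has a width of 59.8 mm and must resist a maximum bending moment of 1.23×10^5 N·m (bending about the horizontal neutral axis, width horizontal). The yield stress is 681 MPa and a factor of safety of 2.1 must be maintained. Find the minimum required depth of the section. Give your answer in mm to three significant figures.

h = 195 mm

σ_allow = 681/2.1 = 324.3 MPa.
For a rectangular section σ = 6M/(bh²), so h² = 6M/(b σ_allow) = 6×1.2300×10^8/(59.8×324.3) = 38060 mm².
h = 195.1 mm.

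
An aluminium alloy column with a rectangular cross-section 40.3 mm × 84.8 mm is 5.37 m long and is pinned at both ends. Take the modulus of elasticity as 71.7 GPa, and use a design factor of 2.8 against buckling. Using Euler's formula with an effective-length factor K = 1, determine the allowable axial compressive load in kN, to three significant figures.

Buckling occurs about the weak axis: I_min = h·b³/12 = 84.8×40.3³/12 = 462500 mm⁴ (b = 40.3 mm is the smaller dimension).
Effective length L_e = KL = 1×5.37 m = 5370 mm.
Euler critical load P_cr = π²EI/L_e² = π²×71700×462500/5370² = 11350 N.
P_allow = P_cr/n = 11350/2.8 = 4054 N.

P_allow = 4.05 kN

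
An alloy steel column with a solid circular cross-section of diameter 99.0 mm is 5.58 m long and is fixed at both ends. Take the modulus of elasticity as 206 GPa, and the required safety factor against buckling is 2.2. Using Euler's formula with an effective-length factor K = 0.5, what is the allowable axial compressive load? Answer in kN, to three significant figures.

P_allow = 560 kN

I = πd⁴/64 = π×99.0⁴/64 = 4.715×10^6 mm⁴.
Effective length L_e = KL = 0.5×5.58 m = 2790 mm.
Euler critical load P_cr = π²EI/L_e² = π²×206000×4.715×10^6/2790² = 1.232×10^6 N.
P_allow = P_cr/n = 1.232×10^6/2.2 = 559800 N.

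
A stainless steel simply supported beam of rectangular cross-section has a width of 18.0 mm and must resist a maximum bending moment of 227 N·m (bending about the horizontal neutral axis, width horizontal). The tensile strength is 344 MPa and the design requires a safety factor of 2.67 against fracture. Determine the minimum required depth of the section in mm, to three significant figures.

h = 24.2 mm

σ_allow = 344/2.67 = 128.8 MPa.
For a rectangular section σ = 6M/(bh²), so h² = 6M/(b σ_allow) = 6×227000/(18.0×128.8) = 587.3 mm².
h = 24.23 mm.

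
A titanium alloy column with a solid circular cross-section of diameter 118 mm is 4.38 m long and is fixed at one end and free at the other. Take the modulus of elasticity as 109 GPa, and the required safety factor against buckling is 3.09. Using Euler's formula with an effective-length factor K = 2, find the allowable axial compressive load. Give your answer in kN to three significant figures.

P_allow = 43.2 kN

I = πd⁴/64 = π×118⁴/64 = 9.517×10^6 mm⁴.
Effective length L_e = KL = 2×4.38 m = 8760 mm.
Euler critical load P_cr = π²EI/L_e² = π²×109000×9.517×10^6/8760² = 133400 N.
P_allow = P_cr/n = 133400/3.09 = 43180 N.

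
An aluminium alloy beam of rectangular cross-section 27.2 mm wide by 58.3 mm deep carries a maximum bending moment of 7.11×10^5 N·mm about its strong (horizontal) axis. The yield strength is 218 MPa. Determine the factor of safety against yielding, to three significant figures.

n = 4.72

Section modulus S = bh²/6 = 27.2×58.3²/6 = 15410 mm³.
σ = M/S = 711000/15410 = 46.14 MPa.
n = 218/46.14 = 4.724.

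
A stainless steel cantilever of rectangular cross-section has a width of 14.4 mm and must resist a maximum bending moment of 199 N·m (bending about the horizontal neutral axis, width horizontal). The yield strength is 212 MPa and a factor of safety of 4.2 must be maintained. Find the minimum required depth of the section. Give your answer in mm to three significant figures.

h = 40.5 mm

σ_allow = 212/4.2 = 50.48 MPa.
For a rectangular section σ = 6M/(bh²), so h² = 6M/(b σ_allow) = 6×199000/(14.4×50.48) = 1643 mm².
h = 40.53 mm.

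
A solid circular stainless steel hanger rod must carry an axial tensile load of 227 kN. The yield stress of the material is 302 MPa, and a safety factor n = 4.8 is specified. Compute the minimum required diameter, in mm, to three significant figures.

Allowable stress σ_allow = 302/4.8 = 62.92 MPa.
Required area A = F/σ_allow = 227000/62.92 = 3608 mm².
A = πd²/4 → d = √(4A/π) = 67.78 mm.

d = 67.8 mm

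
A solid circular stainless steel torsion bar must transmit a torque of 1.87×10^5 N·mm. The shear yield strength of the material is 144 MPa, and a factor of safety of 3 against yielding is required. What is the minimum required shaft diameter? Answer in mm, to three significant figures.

d = 27.1 mm

Allowable shear stress τ_allow = 144/3 = 48.00 MPa.
For a solid shaft τ = 16T/(πd³), so d³ = 16T/(π τ_allow) = 16×187000/(π×48.00) = 19840 mm³.
d = (19840)^(1/3) = 27.07 mm.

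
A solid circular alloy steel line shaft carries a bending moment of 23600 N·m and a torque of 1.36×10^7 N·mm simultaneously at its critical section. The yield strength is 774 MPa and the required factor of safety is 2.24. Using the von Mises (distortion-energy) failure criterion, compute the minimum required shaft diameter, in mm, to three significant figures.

d = 92.0 mm

σ_allow = σ_y/n = 774/2.24 = 345.5 MPa.
For a solid shaft σ_b = 32M/(πd³) and τ = 16T/(πd³), so the von Mises stress is σ' = (16/πd³)·√(4M²+3T²).
√(4M²+3T²) = √(4×(2.360×10^7)² + 3×(1.360×10^7)²) = 5.275×10^7 N·mm.
d³ = 16×5.275×10^7/(π×345.5) = 777500 mm³.
d = 91.95 mm.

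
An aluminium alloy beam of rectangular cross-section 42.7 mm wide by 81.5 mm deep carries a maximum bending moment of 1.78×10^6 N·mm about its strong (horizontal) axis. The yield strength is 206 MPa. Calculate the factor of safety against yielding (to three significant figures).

n = 5.47

Section modulus S = bh²/6 = 42.7×81.5²/6 = 47270 mm³.
σ = M/S = 1780000/47270 = 37.66 MPa.
n = 206/37.66 = 5.471.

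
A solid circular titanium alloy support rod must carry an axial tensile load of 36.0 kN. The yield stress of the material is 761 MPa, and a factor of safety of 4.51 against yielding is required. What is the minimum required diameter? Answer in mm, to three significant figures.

Allowable stress σ_allow = 761/4.51 = 168.7 MPa.
Required area A = F/σ_allow = 36000/168.7 = 213.4 mm².
A = πd²/4 → d = √(4A/π) = 16.48 mm.

d = 16.5 mm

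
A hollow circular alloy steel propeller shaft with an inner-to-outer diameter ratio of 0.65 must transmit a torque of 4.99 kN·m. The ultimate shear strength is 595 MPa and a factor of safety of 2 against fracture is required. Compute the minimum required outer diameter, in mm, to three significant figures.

d_o = 47.0 mm

τ_allow = 595/2 = 297.5 MPa.
For a hollow shaft τ = 16T/[πd_o³(1−k⁴)] with k = 0.65, so 1−k⁴ = 0.8215.
d_o³ = 16T/[π τ_allow (1−k⁴)] = 16×4990000/(π×297.5×0.8215) = 104000 mm³.
d_o = 47.02 mm.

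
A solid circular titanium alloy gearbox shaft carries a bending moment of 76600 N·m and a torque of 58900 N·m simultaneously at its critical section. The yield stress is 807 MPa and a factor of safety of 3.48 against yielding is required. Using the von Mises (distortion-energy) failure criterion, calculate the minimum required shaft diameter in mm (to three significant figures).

d = 159 mm

σ_allow = σ_y/n = 807/3.48 = 231.9 MPa.
For a solid shaft σ_b = 32M/(πd³) and τ = 16T/(πd³), so the von Mises stress is σ' = (16/πd³)·√(4M²+3T²).
√(4M²+3T²) = √(4×(7.660×10^7)² + 3×(5.890×10^7)²) = 1.841×10^8 N·mm.
d³ = 16×1.841×10^8/(π×231.9) = 4.042×10^6 mm³.
d = 159.3 mm.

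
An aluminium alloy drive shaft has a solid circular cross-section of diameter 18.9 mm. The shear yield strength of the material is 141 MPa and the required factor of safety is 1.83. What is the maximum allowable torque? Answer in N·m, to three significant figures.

τ_allow = 141/1.83 = 77.05 MPa.
For a solid shaft T_allow = τ_allow·πd³/16; πd³/16 = π×18.9³/16 = 1326 mm³.
T_allow = 77.05×1326 = 102100 N·mm = 102.1 N·m.

T_allow = 102 N·m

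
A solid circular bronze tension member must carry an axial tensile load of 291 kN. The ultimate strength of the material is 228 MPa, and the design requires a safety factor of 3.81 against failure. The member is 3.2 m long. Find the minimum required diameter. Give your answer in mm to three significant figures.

d = 78.7 mm

Allowable stress σ_allow = 228/3.81 = 59.84 MPa.
Required area A = F/σ_allow = 291000/59.84 = 4863 mm².
A = πd²/4 → d = √(4A/π) = 78.69 mm.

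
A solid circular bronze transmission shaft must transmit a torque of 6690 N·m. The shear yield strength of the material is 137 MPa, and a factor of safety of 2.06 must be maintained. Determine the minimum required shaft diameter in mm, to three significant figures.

d = 80.0 mm

Allowable shear stress τ_allow = 137/2.06 = 66.50 MPa.
For a solid shaft τ = 16T/(πd³), so d³ = 16T/(π τ_allow) = 16×6690000/(π×66.50) = 512300 mm³.
d = (512300)^(1/3) = 80.02 mm.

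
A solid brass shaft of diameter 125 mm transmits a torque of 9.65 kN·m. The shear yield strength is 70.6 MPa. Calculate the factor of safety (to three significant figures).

τ = 16T/(πd³) = 16×9650000/(π×125³) = 25.16 MPa.
n = τ_limit/τ = 70.6/25.16 = 2.806.

n = 2.81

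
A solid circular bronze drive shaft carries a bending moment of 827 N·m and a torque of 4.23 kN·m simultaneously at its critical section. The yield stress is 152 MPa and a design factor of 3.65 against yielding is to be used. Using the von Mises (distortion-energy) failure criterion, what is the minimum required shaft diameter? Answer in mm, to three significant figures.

σ_allow = σ_y/n = 152/3.65 = 41.64 MPa.
For a solid shaft σ_b = 32M/(πd³) and τ = 16T/(πd³), so the von Mises stress is σ' = (16/πd³)·√(4M²+3T²).
√(4M²+3T²) = √(4×(827000)² + 3×(4.230×10^6)²) = 7.511×10^6 N·mm.
d³ = 16×7.511×10^6/(π×41.64) = 918600 mm³.
d = 97.21 mm.

d = 97.2 mm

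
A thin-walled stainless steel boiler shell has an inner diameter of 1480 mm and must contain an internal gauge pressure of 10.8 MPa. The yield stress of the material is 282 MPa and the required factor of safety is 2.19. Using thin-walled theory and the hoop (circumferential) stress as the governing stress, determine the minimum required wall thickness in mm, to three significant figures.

t = 62.1 mm

σ_allow = 282/2.19 = 128.8 MPa.
Hoop stress σ_h = pD/(2t), so t = pD/(2σ_allow) = 10.8×1480/(2×128.8) = 62.07 mm.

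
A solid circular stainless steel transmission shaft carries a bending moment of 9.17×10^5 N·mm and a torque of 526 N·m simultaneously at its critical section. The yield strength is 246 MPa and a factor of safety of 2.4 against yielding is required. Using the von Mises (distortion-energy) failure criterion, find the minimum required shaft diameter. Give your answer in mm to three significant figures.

σ_allow = σ_y/n = 246/2.4 = 102.5 MPa.
For a solid shaft σ_b = 32M/(πd³) and τ = 16T/(πd³), so the von Mises stress is σ' = (16/πd³)·√(4M²+3T²).
√(4M²+3T²) = √(4×(917000)² + 3×(526000)²) = 2.048×10^6 N·mm.
d³ = 16×2.048×10^6/(π×102.5) = 101800 mm³.
d = 46.69 mm.

d = 46.7 mm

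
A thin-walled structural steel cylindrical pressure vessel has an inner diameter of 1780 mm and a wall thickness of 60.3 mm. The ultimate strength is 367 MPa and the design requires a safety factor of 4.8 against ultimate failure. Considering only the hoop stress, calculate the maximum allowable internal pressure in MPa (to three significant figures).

σ_allow = 367/4.8 = 76.46 MPa.
σ_h = pD/(2t) → p_allow = 2σ_allow t/D = 2×76.46×60.3/1780 = 5.180 MPa.

p_allow = 5.18 MPa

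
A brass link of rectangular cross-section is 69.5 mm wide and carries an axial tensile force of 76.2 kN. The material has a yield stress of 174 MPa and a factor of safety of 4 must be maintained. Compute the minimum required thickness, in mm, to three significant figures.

t = 25.2 mm

σ_allow = 174/4 = 43.50 MPa.
Required area A = F/σ_allow = 76200/43.50 = 1752 mm².
t = A/w = 1752/69.5 = 25.20 mm.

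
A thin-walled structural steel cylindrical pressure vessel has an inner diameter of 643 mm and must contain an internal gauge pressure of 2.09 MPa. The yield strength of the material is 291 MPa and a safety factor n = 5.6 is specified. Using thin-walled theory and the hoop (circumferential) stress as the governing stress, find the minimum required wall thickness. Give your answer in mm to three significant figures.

t = 12.9 mm

σ_allow = 291/5.6 = 51.96 MPa.
Hoop stress σ_h = pD/(2t), so t = pD/(2σ_allow) = 2.09×643/(2×51.96) = 12.93 mm.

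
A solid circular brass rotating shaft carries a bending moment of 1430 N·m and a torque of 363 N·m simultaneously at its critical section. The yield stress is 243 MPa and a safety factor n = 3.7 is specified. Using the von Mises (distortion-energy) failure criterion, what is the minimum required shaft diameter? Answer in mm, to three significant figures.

σ_allow = σ_y/n = 243/3.7 = 65.68 MPa.
For a solid shaft σ_b = 32M/(πd³) and τ = 16T/(πd³), so the von Mises stress is σ' = (16/πd³)·√(4M²+3T²).
√(4M²+3T²) = √(4×(1.430×10^6)² + 3×(363000)²) = 2.928×10^6 N·mm.
d³ = 16×2.928×10^6/(π×65.68) = 227100 mm³.
d = 61.01 mm.

d = 61.0 mm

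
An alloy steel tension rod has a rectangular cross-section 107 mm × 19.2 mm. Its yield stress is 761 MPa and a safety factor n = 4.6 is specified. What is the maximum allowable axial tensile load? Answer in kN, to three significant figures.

F_allow = 340 kN

σ_allow = 761/4.6 = 165.4 MPa.
A = 107×19.2 = 2054 mm².
F_allow = σ_allow × A = 165.4×2054 = 339900 N.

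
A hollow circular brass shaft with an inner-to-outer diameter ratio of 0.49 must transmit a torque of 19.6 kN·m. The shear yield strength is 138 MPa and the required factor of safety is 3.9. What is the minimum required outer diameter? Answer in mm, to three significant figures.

τ_allow = 138/3.9 = 35.38 MPa.
For a hollow shaft τ = 16T/[πd_o³(1−k⁴)] with k = 0.49, so 1−k⁴ = 0.9424.
d_o³ = 16T/[π τ_allow (1−k⁴)] = 16×1.9600×10^7/(π×35.38×0.9424) = 2.994×10^6 mm³.
d_o = 144.1 mm.

d_o = 144 mm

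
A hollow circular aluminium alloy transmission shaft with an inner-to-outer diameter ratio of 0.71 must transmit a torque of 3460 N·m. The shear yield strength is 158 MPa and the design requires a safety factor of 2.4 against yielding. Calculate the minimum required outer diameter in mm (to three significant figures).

τ_allow = 158/2.4 = 65.83 MPa.
For a hollow shaft τ = 16T/[πd_o³(1−k⁴)] with k = 0.71, so 1−k⁴ = 0.7459.
d_o³ = 16T/[π τ_allow (1−k⁴)] = 16×3460000/(π×65.83×0.7459) = 358900 mm³.
d_o = 71.06 mm.

d_o = 71.1 mm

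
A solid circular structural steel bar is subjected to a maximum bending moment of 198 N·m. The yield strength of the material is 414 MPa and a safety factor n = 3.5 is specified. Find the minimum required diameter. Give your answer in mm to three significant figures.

σ_allow = 414/3.5 = 118.3 MPa.
For a solid circular section σ = 32M/(πd³), so d³ = 32M/(π σ_allow) = 32×198000/(π×118.3) = 17050 mm³.
d = 25.74 mm.

d = 25.7 mm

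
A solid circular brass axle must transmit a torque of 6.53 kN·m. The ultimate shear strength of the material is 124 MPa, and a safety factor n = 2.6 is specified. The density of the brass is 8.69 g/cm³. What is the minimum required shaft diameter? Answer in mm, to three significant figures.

Allowable shear stress τ_allow = 124/2.6 = 47.69 MPa.
For a solid shaft τ = 16T/(πd³), so d³ = 16T/(π τ_allow) = 16×6530000/(π×47.69) = 697300 mm³.
d = (697300)^(1/3) = 88.68 mm.

d = 88.7 mm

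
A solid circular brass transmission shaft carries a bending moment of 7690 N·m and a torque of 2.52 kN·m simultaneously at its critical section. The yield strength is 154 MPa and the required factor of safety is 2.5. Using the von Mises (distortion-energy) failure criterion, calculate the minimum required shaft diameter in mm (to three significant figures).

d = 110 mm

σ_allow = σ_y/n = 154/2.5 = 61.60 MPa.
For a solid shaft σ_b = 32M/(πd³) and τ = 16T/(πd³), so the von Mises stress is σ' = (16/πd³)·√(4M²+3T²).
√(4M²+3T²) = √(4×(7.690×10^6)² + 3×(2.520×10^6)²) = 1.599×10^7 N·mm.
d³ = 16×1.599×10^7/(π×61.60) = 1.322×10^6 mm³.
d = 109.7 mm.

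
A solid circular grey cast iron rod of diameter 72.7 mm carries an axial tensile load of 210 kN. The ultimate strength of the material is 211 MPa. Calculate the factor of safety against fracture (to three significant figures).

A = πd²/4 = 4151 mm².
σ = F/A = 210000/4151 = 50.59 MPa.
n = 211/50.59 = 4.171.

n = 4.17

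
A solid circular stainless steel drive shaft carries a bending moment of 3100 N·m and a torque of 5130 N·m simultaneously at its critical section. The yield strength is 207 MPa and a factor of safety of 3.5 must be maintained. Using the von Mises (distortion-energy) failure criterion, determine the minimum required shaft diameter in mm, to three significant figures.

d = 97.7 mm

σ_allow = σ_y/n = 207/3.5 = 59.14 MPa.
For a solid shaft σ_b = 32M/(πd³) and τ = 16T/(πd³), so the von Mises stress is σ' = (16/πd³)·√(4M²+3T²).
√(4M²+3T²) = √(4×(3.100×10^6)² + 3×(5.130×10^6)²) = 1.083×10^7 N·mm.
d³ = 16×1.083×10^7/(π×59.14) = 933000 mm³.
d = 97.72 mm.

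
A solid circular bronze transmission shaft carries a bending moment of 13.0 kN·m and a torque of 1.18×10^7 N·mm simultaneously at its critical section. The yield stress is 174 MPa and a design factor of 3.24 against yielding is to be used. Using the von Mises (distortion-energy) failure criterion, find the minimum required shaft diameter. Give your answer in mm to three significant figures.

d = 146 mm

σ_allow = σ_y/n = 174/3.24 = 53.70 MPa.
For a solid shaft σ_b = 32M/(πd³) and τ = 16T/(πd³), so the von Mises stress is σ' = (16/πd³)·√(4M²+3T²).
√(4M²+3T²) = √(4×(1.300×10^7)² + 3×(1.180×10^7)²) = 3.307×10^7 N·mm.
d³ = 16×3.307×10^7/(π×53.70) = 3.136×10^6 mm³.
d = 146.4 mm.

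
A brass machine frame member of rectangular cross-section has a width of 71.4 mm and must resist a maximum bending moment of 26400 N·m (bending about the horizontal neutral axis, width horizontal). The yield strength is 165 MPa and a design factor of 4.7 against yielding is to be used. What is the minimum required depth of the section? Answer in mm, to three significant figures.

σ_allow = 165/4.7 = 35.11 MPa.
For a rectangular section σ = 6M/(bh²), so h² = 6M/(b σ_allow) = 6×2.6400×10^7/(71.4×35.11) = 63190 mm².
h = 251.4 mm.

h = 251 mm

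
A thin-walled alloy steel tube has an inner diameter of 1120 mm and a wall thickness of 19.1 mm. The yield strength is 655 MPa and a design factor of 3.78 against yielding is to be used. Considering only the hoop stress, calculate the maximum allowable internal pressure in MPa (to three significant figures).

σ_allow = 655/3.78 = 173.3 MPa.
σ_h = pD/(2t) → p_allow = 2σ_allow t/D = 2×173.3×19.1/1120 = 5.910 MPa.

p_allow = 5.91 MPa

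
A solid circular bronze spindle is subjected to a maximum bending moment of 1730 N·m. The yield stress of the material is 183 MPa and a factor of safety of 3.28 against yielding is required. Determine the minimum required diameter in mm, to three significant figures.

σ_allow = 183/3.28 = 55.79 MPa.
For a solid circular section σ = 32M/(πd³), so d³ = 32M/(π σ_allow) = 32×1730000/(π×55.79) = 315800 mm³.
d = 68.10 mm.

d = 68.1 mm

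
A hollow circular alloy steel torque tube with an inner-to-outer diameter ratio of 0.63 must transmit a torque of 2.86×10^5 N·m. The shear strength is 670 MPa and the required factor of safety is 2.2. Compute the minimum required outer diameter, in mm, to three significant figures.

d_o = 178 mm

τ_allow = 670/2.2 = 304.5 MPa.
For a hollow shaft τ = 16T/[πd_o³(1−k⁴)] with k = 0.63, so 1−k⁴ = 0.8425.
d_o³ = 16T/[π τ_allow (1−k⁴)] = 16×2.8600×10^8/(π×304.5×0.8425) = 5.677×10^6 mm³.
d_o = 178.4 mm.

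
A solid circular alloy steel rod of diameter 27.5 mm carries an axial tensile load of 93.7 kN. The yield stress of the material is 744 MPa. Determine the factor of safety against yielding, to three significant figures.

A = πd²/4 = 594.0 mm².
σ = F/A = 93700/594.0 = 157.8 MPa.
n = 744/157.8 = 4.716.

n = 4.72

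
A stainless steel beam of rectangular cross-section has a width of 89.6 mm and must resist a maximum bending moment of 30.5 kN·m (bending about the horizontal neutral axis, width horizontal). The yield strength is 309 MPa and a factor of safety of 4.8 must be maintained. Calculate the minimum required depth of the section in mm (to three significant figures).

σ_allow = 309/4.8 = 64.38 MPa.
For a rectangular section σ = 6M/(bh²), so h² = 6M/(b σ_allow) = 6×3.0500×10^7/(89.6×64.38) = 31730 mm².
h = 178.1 mm.

h = 178 mm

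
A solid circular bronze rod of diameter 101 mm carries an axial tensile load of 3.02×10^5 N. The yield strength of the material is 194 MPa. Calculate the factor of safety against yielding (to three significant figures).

A = πd²/4 = 8012 mm².
σ = F/A = 302000/8012 = 37.69 MPa.
n = 194/37.69 = 5.147.

n = 5.15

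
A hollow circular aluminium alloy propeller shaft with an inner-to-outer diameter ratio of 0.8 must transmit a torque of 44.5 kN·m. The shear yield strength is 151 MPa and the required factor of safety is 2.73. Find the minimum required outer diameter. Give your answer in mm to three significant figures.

τ_allow = 151/2.73 = 55.31 MPa.
For a hollow shaft τ = 16T/[πd_o³(1−k⁴)] with k = 0.8, so 1−k⁴ = 0.5904.
d_o³ = 16T/[π τ_allow (1−k⁴)] = 16×4.4500×10^7/(π×55.31×0.5904) = 6.940×10^6 mm³.
d_o = 190.7 mm.

d_o = 191 mm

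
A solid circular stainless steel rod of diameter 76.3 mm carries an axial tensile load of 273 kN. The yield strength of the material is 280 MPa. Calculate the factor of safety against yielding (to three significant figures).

A = πd²/4 = 4572 mm².
σ = F/A = 273000/4572 = 59.71 MPa.
n = 280/59.71 = 4.690.

n = 4.69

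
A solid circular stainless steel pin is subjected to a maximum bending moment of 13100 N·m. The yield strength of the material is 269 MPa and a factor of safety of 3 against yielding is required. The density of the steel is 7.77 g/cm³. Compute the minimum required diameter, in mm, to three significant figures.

σ_allow = 269/3 = 89.67 MPa.
For a solid circular section σ = 32M/(πd³), so d³ = 32M/(π σ_allow) = 32×1.3100×10^7/(π×89.67) = 1.488×10^6 mm³.
d = 114.2 mm.

d = 114 mm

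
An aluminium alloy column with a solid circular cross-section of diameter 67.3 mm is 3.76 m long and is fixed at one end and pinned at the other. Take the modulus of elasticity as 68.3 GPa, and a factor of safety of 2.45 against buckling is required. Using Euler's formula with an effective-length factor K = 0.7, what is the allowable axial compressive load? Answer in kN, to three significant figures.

P_allow = 40.0 kN

I = πd⁴/64 = π×67.3⁴/64 = 1.007×10^6 mm⁴.
Effective length L_e = KL = 0.7×3.76 m = 2632 mm.
Euler critical load P_cr = π²EI/L_e² = π²×68300×1.007×10^6/2632² = 97990 N.
P_allow = P_cr/n = 97990/2.45 = 40000 N.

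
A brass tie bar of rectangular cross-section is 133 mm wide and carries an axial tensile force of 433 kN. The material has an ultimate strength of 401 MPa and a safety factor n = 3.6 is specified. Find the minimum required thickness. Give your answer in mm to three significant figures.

σ_allow = 401/3.6 = 111.4 MPa.
Required area A = F/σ_allow = 433000/111.4 = 3887 mm².
t = A/w = 3887/133 = 29.23 mm.

t = 29.2 mm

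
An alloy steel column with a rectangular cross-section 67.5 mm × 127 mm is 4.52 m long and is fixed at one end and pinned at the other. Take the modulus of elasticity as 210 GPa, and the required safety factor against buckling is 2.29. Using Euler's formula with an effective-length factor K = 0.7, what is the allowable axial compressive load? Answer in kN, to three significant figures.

Buckling occurs about the weak axis: I_min = h·b³/12 = 127×67.5³/12 = 3.255×10^6 mm⁴ (b = 67.5 mm is the smaller dimension).
Effective length L_e = KL = 0.7×4.52 m = 3164 mm.
Euler critical load P_cr = π²EI/L_e² = π²×210000×3.255×10^6/3164² = 673900 N.
P_allow = P_cr/n = 673900/2.29 = 294300 N.

P_allow = 294 kN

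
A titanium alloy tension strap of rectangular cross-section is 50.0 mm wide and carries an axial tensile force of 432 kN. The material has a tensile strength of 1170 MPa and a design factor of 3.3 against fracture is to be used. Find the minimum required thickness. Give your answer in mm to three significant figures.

σ_allow = 1170/3.3 = 354.5 MPa.
Required area A = F/σ_allow = 432000/354.5 = 1218 mm².
t = A/w = 1218/50.0 = 24.37 mm.

t = 24.4 mm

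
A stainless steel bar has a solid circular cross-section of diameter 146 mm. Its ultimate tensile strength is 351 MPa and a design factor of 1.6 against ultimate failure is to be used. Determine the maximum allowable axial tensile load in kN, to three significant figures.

σ_allow = 351/1.6 = 219.4 MPa.
A = πd²/4 = π×146²/4 = 16740 mm².
F_allow = σ_allow × A = 219.4×16740 = 3.673×10^6 N.

F_allow = 3670 kN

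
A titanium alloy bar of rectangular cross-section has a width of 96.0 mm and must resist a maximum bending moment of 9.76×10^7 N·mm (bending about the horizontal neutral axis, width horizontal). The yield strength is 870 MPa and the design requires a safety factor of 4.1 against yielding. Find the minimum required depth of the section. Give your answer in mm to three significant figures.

σ_allow = 870/4.1 = 212.2 MPa.
For a rectangular section σ = 6M/(bh²), so h² = 6M/(b σ_allow) = 6×9.7600×10^7/(96.0×212.2) = 28750 mm².
h = 169.5 mm.

h = 170 mm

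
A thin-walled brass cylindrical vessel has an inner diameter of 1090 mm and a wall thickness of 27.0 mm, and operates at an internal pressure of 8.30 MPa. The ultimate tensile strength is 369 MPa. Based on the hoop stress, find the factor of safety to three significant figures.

σ_h = pD/(2t) = 8.30×1090/(2×27.0) = 167.5 MPa.
n = 369/167.5 = 2.202.

n = 2.20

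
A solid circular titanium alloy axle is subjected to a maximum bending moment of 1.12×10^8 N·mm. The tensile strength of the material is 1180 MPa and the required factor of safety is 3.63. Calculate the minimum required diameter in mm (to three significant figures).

d = 152 mm

σ_allow = 1180/3.63 = 325.1 MPa.
For a solid circular section σ = 32M/(πd³), so d³ = 32M/(π σ_allow) = 32×1.1200×10^8/(π×325.1) = 3.509×10^6 mm³.
d = 152.0 mm.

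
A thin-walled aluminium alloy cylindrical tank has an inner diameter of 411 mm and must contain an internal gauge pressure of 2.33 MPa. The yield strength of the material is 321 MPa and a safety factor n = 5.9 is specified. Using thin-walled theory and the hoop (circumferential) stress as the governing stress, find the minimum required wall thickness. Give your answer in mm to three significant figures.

σ_allow = 321/5.9 = 54.41 MPa.
Hoop stress σ_h = pD/(2t), so t = pD/(2σ_allow) = 2.33×411/(2×54.41) = 8.801 mm.

t = 8.80 mm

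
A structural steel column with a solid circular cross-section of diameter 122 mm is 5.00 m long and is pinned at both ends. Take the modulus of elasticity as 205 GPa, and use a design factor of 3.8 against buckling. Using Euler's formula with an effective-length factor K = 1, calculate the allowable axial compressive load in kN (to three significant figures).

I = πd⁴/64 = π×122⁴/64 = 1.087×10^7 mm⁴.
Effective length L_e = KL = 1×5.00 m = 5000 mm.
Euler critical load P_cr = π²EI/L_e² = π²×205000×1.087×10^7/5000² = 880100 N.
P_allow = P_cr/n = 880100/3.8 = 231600 N.

P_allow = 232 kN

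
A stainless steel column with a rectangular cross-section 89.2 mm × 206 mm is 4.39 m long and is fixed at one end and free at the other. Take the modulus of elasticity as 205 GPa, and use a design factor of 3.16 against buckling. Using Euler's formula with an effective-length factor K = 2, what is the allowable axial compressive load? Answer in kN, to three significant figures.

P_allow = 101 kN

Buckling occurs about the weak axis: I_min = h·b³/12 = 206×89.2³/12 = 1.218×10^7 mm⁴ (b = 89.2 mm is the smaller dimension).
Effective length L_e = KL = 2×4.39 m = 8780 mm.
Euler critical load P_cr = π²EI/L_e² = π²×205000×1.218×10^7/8780² = 319800 N.
P_allow = P_cr/n = 319800/3.16 = 101200 N.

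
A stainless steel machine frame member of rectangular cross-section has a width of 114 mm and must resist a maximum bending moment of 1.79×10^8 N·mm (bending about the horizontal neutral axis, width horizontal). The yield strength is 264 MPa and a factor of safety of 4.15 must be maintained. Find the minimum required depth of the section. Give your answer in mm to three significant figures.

h = 385 mm

σ_allow = 264/4.15 = 63.61 MPa.
For a rectangular section σ = 6M/(bh²), so h² = 6M/(b σ_allow) = 6×1.7900×10^8/(114×63.61) = 148100 mm².
h = 384.8 mm.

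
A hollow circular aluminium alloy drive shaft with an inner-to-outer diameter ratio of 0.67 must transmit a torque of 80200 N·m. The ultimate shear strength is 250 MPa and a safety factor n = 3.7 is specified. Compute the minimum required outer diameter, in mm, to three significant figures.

τ_allow = 250/3.7 = 67.57 MPa.
For a hollow shaft τ = 16T/[πd_o³(1−k⁴)] with k = 0.67, so 1−k⁴ = 0.7985.
d_o³ = 16T/[π τ_allow (1−k⁴)] = 16×8.0200×10^7/(π×67.57×0.7985) = 7.571×10^6 mm³.
d_o = 196.4 mm.

d_o = 196 mm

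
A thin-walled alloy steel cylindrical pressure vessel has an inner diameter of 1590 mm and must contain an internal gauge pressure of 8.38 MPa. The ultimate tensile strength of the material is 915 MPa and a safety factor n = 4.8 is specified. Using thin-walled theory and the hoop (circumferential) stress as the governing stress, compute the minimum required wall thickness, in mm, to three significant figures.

σ_allow = 915/4.8 = 190.6 MPa.
Hoop stress σ_h = pD/(2t), so t = pD/(2σ_allow) = 8.38×1590/(2×190.6) = 34.95 mm.

t = 34.9 mm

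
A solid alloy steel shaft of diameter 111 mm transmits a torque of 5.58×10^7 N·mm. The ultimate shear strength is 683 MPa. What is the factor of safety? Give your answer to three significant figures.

τ = 16T/(πd³) = 16×5.5800×10^7/(π×111³) = 207.8 MPa.
n = τ_limit/τ = 683/207.8 = 3.287.

n = 3.29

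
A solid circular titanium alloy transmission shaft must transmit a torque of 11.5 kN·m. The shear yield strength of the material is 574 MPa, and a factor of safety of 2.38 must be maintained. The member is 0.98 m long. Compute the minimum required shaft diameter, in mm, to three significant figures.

Allowable shear stress τ_allow = 574/2.38 = 241.2 MPa.
For a solid shaft τ = 16T/(πd³), so d³ = 16T/(π τ_allow) = 16×1.1500×10^7/(π×241.2) = 242800 mm³.
d = (242800)^(1/3) = 62.39 mm.

d = 62.4 mm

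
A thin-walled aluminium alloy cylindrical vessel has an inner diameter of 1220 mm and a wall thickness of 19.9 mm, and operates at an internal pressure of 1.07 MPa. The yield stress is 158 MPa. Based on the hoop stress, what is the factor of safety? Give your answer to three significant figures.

σ_h = pD/(2t) = 1.07×1220/(2×19.9) = 32.80 MPa.
n = 158/32.80 = 4.817.

n = 4.82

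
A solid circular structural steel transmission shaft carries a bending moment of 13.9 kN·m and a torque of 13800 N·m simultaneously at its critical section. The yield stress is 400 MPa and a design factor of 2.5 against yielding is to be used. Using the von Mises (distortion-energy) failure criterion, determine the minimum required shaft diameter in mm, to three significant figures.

d = 105 mm

σ_allow = σ_y/n = 400/2.5 = 160.0 MPa.
For a solid shaft σ_b = 32M/(πd³) and τ = 16T/(πd³), so the von Mises stress is σ' = (16/πd³)·√(4M²+3T²).
√(4M²+3T²) = √(4×(1.390×10^7)² + 3×(1.380×10^7)²) = 3.666×10^7 N·mm.
d³ = 16×3.666×10^7/(π×160.0) = 1.167×10^6 mm³.
d = 105.3 mm.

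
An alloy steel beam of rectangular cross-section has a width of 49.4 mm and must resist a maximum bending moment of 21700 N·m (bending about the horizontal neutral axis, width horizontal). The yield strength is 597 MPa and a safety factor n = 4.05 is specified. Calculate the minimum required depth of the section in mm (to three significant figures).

h = 134 mm

σ_allow = 597/4.05 = 147.4 MPa.
For a rectangular section σ = 6M/(bh²), so h² = 6M/(b σ_allow) = 6×2.1700×10^7/(49.4×147.4) = 17880 mm².
h = 133.7 mm.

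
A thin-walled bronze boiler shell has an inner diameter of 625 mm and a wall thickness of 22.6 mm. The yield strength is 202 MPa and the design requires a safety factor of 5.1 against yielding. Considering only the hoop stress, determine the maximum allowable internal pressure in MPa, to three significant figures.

p_allow = 2.86 MPa

σ_allow = 202/5.1 = 39.61 MPa.
σ_h = pD/(2t) → p_allow = 2σ_allow t/D = 2×39.61×22.6/625 = 2.864 MPa.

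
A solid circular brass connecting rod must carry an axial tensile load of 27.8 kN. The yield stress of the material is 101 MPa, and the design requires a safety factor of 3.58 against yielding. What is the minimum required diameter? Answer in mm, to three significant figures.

Allowable stress σ_allow = 101/3.58 = 28.21 MPa.
Required area A = F/σ_allow = 27800/28.21 = 985.4 mm².
A = πd²/4 → d = √(4A/π) = 35.42 mm.

d = 35.4 mm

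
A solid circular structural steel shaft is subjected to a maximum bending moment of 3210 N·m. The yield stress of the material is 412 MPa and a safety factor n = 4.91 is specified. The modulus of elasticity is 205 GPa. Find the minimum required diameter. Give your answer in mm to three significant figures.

d = 73.0 mm

σ_allow = 412/4.91 = 83.91 MPa.
For a solid circular section σ = 32M/(πd³), so d³ = 32M/(π σ_allow) = 32×3210000/(π×83.91) = 389700 mm³.
d = 73.04 mm.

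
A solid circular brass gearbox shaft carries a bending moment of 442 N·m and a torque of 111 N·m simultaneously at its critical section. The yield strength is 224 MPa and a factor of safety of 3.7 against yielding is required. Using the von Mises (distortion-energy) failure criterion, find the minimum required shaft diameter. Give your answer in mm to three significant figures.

σ_allow = σ_y/n = 224/3.7 = 60.54 MPa.
For a solid shaft σ_b = 32M/(πd³) and τ = 16T/(πd³), so the von Mises stress is σ' = (16/πd³)·√(4M²+3T²).
√(4M²+3T²) = √(4×(442000)² + 3×(111000)²) = 904700 N·mm.
d³ = 16×904700/(π×60.54) = 76100 mm³.
d = 42.38 mm.

d = 42.4 mm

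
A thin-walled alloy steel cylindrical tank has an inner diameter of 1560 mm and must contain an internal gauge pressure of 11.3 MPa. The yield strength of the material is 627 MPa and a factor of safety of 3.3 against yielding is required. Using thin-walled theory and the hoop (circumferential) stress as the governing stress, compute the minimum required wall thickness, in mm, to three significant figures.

σ_allow = 627/3.3 = 190.0 MPa.
Hoop stress σ_h = pD/(2t), so t = pD/(2σ_allow) = 11.3×1560/(2×190.0) = 46.39 mm.

t = 46.4 mm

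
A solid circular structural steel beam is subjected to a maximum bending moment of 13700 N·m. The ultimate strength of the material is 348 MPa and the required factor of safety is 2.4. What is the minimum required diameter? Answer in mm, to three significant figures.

d = 98.7 mm

σ_allow = 348/2.4 = 145.0 MPa.
For a solid circular section σ = 32M/(πd³), so d³ = 32M/(π σ_allow) = 32×1.3700×10^7/(π×145.0) = 962400 mm³.
d = 98.73 mm.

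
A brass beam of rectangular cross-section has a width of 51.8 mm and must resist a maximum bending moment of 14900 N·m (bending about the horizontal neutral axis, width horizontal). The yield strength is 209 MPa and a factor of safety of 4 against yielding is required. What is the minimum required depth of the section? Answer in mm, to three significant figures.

h = 182 mm

σ_allow = 209/4 = 52.25 MPa.
For a rectangular section σ = 6M/(bh²), so h² = 6M/(b σ_allow) = 6×1.4900×10^7/(51.8×52.25) = 33030 mm².
h = 181.7 mm.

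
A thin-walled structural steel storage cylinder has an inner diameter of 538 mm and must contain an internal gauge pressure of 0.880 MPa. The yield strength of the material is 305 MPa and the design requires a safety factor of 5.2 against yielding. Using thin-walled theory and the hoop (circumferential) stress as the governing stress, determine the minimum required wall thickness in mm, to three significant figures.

σ_allow = 305/5.2 = 58.65 MPa.
Hoop stress σ_h = pD/(2t), so t = pD/(2σ_allow) = 0.880×538/(2×58.65) = 4.036 mm.

t = 4.04 mm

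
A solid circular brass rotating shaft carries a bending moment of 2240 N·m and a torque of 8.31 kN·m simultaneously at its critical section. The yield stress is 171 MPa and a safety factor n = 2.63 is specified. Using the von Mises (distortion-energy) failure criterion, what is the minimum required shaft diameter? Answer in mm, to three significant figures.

d = 106 mm

σ_allow = σ_y/n = 171/2.63 = 65.02 MPa.
For a solid shaft σ_b = 32M/(πd³) and τ = 16T/(πd³), so the von Mises stress is σ' = (16/πd³)·√(4M²+3T²).
√(4M²+3T²) = √(4×(2.240×10^6)² + 3×(8.310×10^6)²) = 1.507×10^7 N·mm.
d³ = 16×1.507×10^7/(π×65.02) = 1.181×10^6 mm³.
d = 105.7 mm.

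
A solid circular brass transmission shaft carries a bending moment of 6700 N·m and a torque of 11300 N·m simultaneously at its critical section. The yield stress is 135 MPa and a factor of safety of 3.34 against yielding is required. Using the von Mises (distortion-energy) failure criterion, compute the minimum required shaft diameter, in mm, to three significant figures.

σ_allow = σ_y/n = 135/3.34 = 40.42 MPa.
For a solid shaft σ_b = 32M/(πd³) and τ = 16T/(πd³), so the von Mises stress is σ' = (16/πd³)·√(4M²+3T²).
√(4M²+3T²) = √(4×(6.700×10^6)² + 3×(1.130×10^7)²) = 2.372×10^7 N·mm.
d³ = 16×2.372×10^7/(π×40.42) = 2.989×10^6 mm³.
d = 144.0 mm.

d = 144 mm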